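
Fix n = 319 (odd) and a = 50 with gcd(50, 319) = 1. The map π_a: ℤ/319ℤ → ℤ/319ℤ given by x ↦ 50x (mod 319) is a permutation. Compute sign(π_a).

Start at x=304: 304 → 207 → 142 → 82 → 272 → 202 → 211 → … (one orbit).
Decompose π into cycles: lengths [140, 140, 28, 10, 1] (5 cycles, including the fixed point 0).
319 − 5 = 314 transpositions; sign(π) = (−1)^314 = +1.
(50|319)_J = +1 (Zolotarev's lemma cross-check).

+1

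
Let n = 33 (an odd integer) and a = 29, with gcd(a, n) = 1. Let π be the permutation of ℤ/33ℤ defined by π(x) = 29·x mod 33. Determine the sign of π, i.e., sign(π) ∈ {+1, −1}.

+1

Start at x=1: 1 → 29 → 16 → 2 → 25 → 32 → 4 → … (one orbit).
Cycle lengths of π_29 on ℤ/33ℤ: [10, 10, 10, 2, 1]; 5 cycles in total.
With 5 cycles on 33 points, sign = (−1)^{33−5} = +1.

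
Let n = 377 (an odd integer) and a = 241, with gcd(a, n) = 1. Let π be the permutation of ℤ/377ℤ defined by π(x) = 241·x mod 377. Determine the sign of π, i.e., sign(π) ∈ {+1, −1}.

-1

Orbit of 355 under x↦241x: [355, 353, 248, 202, 49, 122, 373]… (length divides ord_377(241)).
Cycle lengths of π_241 on ℤ/377ℤ: [84, 84, 84, 84, 14, 14, 12, 1]; 8 cycles in total.
377 − 8 = 369 transpositions; sign(π) = (−1)^369 = -1.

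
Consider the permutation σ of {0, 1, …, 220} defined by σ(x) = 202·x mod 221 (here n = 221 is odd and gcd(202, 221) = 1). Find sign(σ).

-1

Start at x=16: 16 → 138 → 30 → 93 → 1 → 202 → 140 → … (one orbit).
The orbit structure of x ↦ 202x mod 221: 12 orbits of sizes [24, 24, 24, 24, 24, 24, 24, 24, 12, 8, 8, 1].
221 − 12 = 209 transpositions; sign(π) = (−1)^209 = -1.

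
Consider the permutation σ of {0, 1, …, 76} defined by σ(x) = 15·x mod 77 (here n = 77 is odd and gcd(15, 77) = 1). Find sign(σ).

Trace 64: π^k(64) = [64, 36, 1, 15, 71] for k=0..4.
Cycle lengths of π_15 on ℤ/77ℤ: [5, 5, 5, 5, 5, 5, 5, 5, 5, 5, 5, 5, 5, 5, 1, 1, 1, 1, 1, 1, 1]; 21 cycles in total.
sign(π) = (−1)^{n − #cycles} = (−1)^{77−21} = (−1)^56 = +1.
The Jacobi symbol (15|77) = +1 (Zolotarev) agrees.

+1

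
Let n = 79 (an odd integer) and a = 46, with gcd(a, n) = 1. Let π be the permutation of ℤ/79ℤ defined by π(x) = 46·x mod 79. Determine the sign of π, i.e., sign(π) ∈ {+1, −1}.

+1

Orbit of 65 under x↦46x: [65, 67, 1, 46, 62, 8, 52]… (length divides ord_79(46)).
Cycle lengths of π_46 on ℤ/79ℤ: [13, 13, 13, 13, 13, 13, 1]; 7 cycles in total.
sign(π) = (−1)^{n − #cycles} = (−1)^{79−7} = (−1)^72 = +1.
The Jacobi symbol (46|79) = +1 (Zolotarev) agrees.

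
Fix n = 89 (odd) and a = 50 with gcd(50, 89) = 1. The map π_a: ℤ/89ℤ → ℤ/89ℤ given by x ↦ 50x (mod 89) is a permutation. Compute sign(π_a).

Trace 88: π^k(88) = [88, 39, 81, 45, 25, 4, 22] for k=0..6.
Cycle type of π: 22×4 + 1; total 5 cycles.
n − c = 89 − 5 = 84; sign = (−1)^84 = +1.
Via Zolotarev, sign(π_{50}) = (50|89) = +1.

+1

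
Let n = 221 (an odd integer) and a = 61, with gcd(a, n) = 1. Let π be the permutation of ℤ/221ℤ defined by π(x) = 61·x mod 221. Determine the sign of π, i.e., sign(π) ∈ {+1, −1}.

-1

Start at x=55: 55 → 40 → 9 → 107 → 118 → 126 → 172 → … (one orbit).
Cycle lengths of π_61 on ℤ/221ℤ: [48, 48, 48, 48, 16, 3, 3, 3, 3, 1]; 10 cycles in total.
n − c = 221 − 10 = 211; sign = (−1)^211 = -1.
(61|221)_J = -1 (Zolotarev's lemma cross-check).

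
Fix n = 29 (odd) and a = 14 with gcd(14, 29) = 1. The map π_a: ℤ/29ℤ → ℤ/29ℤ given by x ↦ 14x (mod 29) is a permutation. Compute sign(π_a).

Start at x=12: 12 → 23 → 3 → 13 → 8 → 25 → 2 → … (one orbit).
The orbit structure of x ↦ 14x mod 29: 2 orbits of sizes [28, 1].
29 − 2 = 27 transpositions; sign(π) = (−1)^27 = -1.
Check: (14/29) = -1 by Zolotarev.

-1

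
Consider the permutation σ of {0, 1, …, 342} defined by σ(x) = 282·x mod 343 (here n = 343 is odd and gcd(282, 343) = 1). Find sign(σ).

Orbit of 53 under x↦282x: [53, 197, 331, 46, 281, 9, 137]… (length divides ord_343(282)).
7 cycles of lengths [147, 147, 21, 21, 3, 3, 1].
343 − 7 = 336 transpositions; sign(π) = (−1)^336 = +1.
Via Zolotarev, sign(π_{282}) = (282|343) = +1.

+1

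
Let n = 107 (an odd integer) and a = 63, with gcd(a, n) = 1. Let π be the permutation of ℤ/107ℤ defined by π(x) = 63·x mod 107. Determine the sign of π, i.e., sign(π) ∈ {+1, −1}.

-1

Start at x=74: 74 → 61 → 98 → 75 → 17 → 1 → 63 → … (one orbit).
The orbit structure of x ↦ 63x mod 107: 2 orbits of sizes [106, 1].
n − c = 107 − 2 = 105; sign = (−1)^105 = -1.
Check: (63/107) = -1 by Zolotarev.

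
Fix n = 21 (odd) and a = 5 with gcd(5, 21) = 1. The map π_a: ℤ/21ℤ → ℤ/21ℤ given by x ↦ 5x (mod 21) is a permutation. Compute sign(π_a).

+1

Orbit of 20 under x↦5x: [20, 16, 17, 1, 5, 4]… (length divides ord_21(5)).
π_5 has 5 disjoint cycles with lengths [6, 6, 6, 2, 1] on {0,…,20}.
21 − 5 = 16 transpositions; sign(π) = (−1)^16 = +1.
The Jacobi symbol (5|21) = +1 (Zolotarev) agrees.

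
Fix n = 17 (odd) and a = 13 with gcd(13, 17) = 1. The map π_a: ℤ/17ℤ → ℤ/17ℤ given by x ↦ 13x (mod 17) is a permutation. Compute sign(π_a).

+1

Orbit of 13 under x↦13x: [13, 16, 4, 1]… (length divides ord_17(13)).
Decompose π into cycles: lengths [4, 4, 4, 4, 1] (5 cycles, including the fixed point 0).
sign(π) = (−1)^{n − #cycles} = (−1)^{17−5} = (−1)^12 = +1.
Check: (13/17) = +1 by Zolotarev.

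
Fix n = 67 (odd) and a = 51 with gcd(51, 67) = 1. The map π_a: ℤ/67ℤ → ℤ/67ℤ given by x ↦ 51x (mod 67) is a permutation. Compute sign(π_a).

-1

Trace 21: π^k(21) = [21, 66, 16, 12, 9, 57, 26] for k=0..6.
π_51 has 2 disjoint cycles with lengths [66, 1] on {0,…,66}.
n − c = 67 − 2 = 65; sign = (−1)^65 = -1.
Via Zolotarev, sign(π_{51}) = (51|67) = -1.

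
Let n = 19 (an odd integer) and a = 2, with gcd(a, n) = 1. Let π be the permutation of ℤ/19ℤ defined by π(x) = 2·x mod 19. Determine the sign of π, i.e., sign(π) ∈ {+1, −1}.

-1

Trace 1: π^k(1) = [1, 2, 4, 8, 16, 13, 7] for k=0..6.
2 cycles of lengths [18, 1].
sign(π) = (−1)^{n − #cycles} = (−1)^{19−2} = (−1)^17 = -1.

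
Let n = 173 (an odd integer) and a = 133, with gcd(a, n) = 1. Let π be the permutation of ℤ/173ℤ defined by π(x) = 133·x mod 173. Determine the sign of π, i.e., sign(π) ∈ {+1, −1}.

Start at x=36: 36 → 117 → 164 → 14 → 132 → 83 → 140 → … (one orbit).
5 cycles of lengths [43, 43, 43, 43, 1].
Σ(ℓ_i−1) = 173−5 = 168; sign = (−1)^168 = +1.
Check: (133/173) = +1 by Zolotarev.

+1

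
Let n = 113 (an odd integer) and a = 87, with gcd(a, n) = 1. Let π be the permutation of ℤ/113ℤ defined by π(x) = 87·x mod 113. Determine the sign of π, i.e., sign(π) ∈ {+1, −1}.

Orbit of 87 under x↦87x: [87, 111, 52, 4, 9, 105, 95]… (length divides ord_113(87)).
π_87 has 3 disjoint cycles with lengths [56, 56, 1] on {0,…,112}.
With 3 cycles on 113 points, sign = (−1)^{113−3} = +1.

+1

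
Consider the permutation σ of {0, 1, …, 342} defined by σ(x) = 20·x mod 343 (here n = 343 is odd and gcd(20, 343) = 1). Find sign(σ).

-1

Orbit of 127 under x↦20x: [127, 139, 36, 34, 337, 223, 1]… (length divides ord_343(20)).
The orbit structure of x ↦ 20x mod 343: 10 orbits of sizes [98, 98, 98, 14, 14, 14, 2, 2, 2, 1].
With 10 cycles on 343 points, sign = (−1)^{343−10} = -1.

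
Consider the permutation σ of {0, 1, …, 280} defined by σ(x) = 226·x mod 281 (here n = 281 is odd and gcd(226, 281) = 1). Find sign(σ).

Trace 81: π^k(81) = [81, 41, 274, 104, 181, 161, 137] for k=0..6.
π_226 has 2 disjoint cycles with lengths [280, 1] on {0,…,280}.
sign(π) = (−1)^{n − #cycles} = (−1)^{281−2} = (−1)^279 = -1.
Check: (226/281) = -1 by Zolotarev.

-1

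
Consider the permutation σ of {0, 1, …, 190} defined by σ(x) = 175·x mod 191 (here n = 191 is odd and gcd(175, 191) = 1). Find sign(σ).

-1

Start at x=57: 57 → 43 → 76 → 121 → 165 → 34 → 29 → … (one orbit).
Cycle type of π: 190 + 1; total 2 cycles.
2 cycles on 191: each ℓ→(−1)^(ℓ−1), product (−1)^189 = -1.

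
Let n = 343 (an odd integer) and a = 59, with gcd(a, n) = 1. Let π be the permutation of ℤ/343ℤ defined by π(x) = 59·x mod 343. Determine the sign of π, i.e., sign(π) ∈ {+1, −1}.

-1

Trace 321: π^k(321) = [321, 74, 250, 1, 59, 51, 265] for k=0..6.
The orbit structure of x ↦ 59x mod 343: 4 orbits of sizes [294, 42, 6, 1].
343 − 4 = 339 transpositions; sign(π) = (−1)^339 = -1.
Via Zolotarev, sign(π_{59}) = (59|343) = -1.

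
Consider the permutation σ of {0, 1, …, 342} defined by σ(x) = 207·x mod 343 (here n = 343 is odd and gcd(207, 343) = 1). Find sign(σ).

Start at x=324: 324 → 183 → 151 → 44 → 190 → 228 → 205 → … (one orbit).
Decompose π into cycles: lengths [147, 147, 21, 21, 3, 3, 1] (7 cycles, including the fixed point 0).
n − c = 343 − 7 = 336; sign = (−1)^336 = +1.

+1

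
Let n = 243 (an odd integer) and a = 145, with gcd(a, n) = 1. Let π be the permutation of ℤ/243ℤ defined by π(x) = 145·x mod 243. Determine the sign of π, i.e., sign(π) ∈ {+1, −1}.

Trace 37: π^k(37) = [37, 19, 82, 226, 208, 28, 172] for k=0..6.
The orbit structure of x ↦ 145x mod 243: 27 orbits of sizes [27, 27, 27, 27, 27, 27, 9, 9, 9, 9, 9, 9, 3, 3, 3, 3, 3, 3, 1, 1, 1, 1, 1, 1, 1, 1, 1].
Σ(ℓ_i−1) = 243−27 = 216; sign = (−1)^216 = +1.
Check: (145/243) = +1 by Zolotarev.

+1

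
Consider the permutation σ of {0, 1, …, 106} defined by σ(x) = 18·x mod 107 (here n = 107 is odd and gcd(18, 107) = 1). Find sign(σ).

Start at x=16: 16 → 74 → 48 → 8 → 37 → 24 → 4 → … (one orbit).
Cycle type of π: 106 + 1; total 2 cycles.
n − c = 107 − 2 = 105; sign = (−1)^105 = -1.

-1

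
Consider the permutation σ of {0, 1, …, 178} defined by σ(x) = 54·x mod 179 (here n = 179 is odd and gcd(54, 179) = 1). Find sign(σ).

Orbit of 53 under x↦54x: [53, 177, 71, 75, 112, 141, 96]… (length divides ord_179(54)).
Decompose π into cycles: lengths [178, 1] (2 cycles, including the fixed point 0).
2 cycles on 179: each ℓ→(−1)^(ℓ−1), product (−1)^177 = -1.
Zolotarev: (54|179) = -1, matching the cycle-count sign.

-1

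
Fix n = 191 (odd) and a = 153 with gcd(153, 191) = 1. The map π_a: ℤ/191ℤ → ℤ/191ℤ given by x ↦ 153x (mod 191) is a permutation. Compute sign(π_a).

Trace 32: π^k(32) = [32, 121, 177, 150, 30, 6, 154] for k=0..6.
π_153 has 11 disjoint cycles with lengths [19, 19, 19, 19, 19, 19, 19, 19, 19, 19, 1] on {0,…,190}.
With 11 cycles on 191 points, sign = (−1)^{191−11} = +1.
Via Zolotarev, sign(π_{153}) = (153|191) = +1.

+1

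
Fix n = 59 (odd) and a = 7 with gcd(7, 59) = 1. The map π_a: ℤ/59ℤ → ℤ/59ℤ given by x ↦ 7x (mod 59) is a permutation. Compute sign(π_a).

+1

Trace 45: π^k(45) = [45, 20, 22, 36, 16, 53, 17] for k=0..6.
π_7 has 3 disjoint cycles with lengths [29, 29, 1] on {0,…,58}.
n − c = 59 − 3 = 56; sign = (−1)^56 = +1.
Zolotarev: (7|59) = +1, matching the cycle-count sign.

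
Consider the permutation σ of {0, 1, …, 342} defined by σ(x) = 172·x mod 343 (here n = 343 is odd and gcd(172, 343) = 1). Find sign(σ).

+1

Trace 106: π^k(106) = [106, 53, 198, 99, 221, 282, 141] for k=0..6.
Cycle type of π: 147×2 + 21×2 + 3×2 + 1; total 7 cycles.
Σ(ℓ_i−1) = 343−7 = 336; sign = (−1)^336 = +1.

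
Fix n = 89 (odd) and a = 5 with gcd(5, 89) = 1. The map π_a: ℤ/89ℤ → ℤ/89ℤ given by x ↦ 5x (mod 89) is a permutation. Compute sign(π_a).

Start at x=84: 84 → 64 → 53 → 87 → 79 → 39 → 17 → … (one orbit).
Decompose π into cycles: lengths [44, 44, 1] (3 cycles, including the fixed point 0).
89 − 3 = 86 transpositions; sign(π) = (−1)^86 = +1.
Check: (5/89) = +1 by Zolotarev.

+1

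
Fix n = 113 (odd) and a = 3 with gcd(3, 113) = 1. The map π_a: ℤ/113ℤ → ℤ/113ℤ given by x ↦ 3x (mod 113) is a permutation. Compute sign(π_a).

Orbit of 107 under x↦3x: [107, 95, 59, 64, 79, 11, 33]… (length divides ord_113(3)).
The orbit structure of x ↦ 3x mod 113: 2 orbits of sizes [112, 1].
2 cycles on 113: each ℓ→(−1)^(ℓ−1), product (−1)^111 = -1.
Zolotarev: (3|113) = -1, matching the cycle-count sign.

-1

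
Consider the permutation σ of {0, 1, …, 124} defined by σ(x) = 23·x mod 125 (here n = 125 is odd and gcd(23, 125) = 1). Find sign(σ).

Start at x=74: 74 → 77 → 21 → 108 → 109 → 7 → 36 → … (one orbit).
π_23 has 4 disjoint cycles with lengths [100, 20, 4, 1] on {0,…,124}.
n − c = 125 − 4 = 121; sign = (−1)^121 = -1.
(23|125)_J = -1 (Zolotarev's lemma cross-check).

-1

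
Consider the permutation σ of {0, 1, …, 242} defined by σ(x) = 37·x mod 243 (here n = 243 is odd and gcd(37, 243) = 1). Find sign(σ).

Start at x=235: 235 → 190 → 226 → 100 → 55 → 91 → 208 → … (one orbit).
Cycle lengths of π_37 on ℤ/243ℤ: [27, 27, 27, 27, 27, 27, 9, 9, 9, 9, 9, 9, 3, 3, 3, 3, 3, 3, 1, 1, 1, 1, 1, 1, 1, 1, 1]; 27 cycles in total.
243 − 27 = 216 transpositions; sign(π) = (−1)^216 = +1.

+1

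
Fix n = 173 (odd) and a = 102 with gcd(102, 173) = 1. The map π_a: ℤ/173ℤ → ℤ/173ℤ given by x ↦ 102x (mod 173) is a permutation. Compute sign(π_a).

-1

Orbit of 11 under x↦102x: [11, 84, 91, 113, 108, 117, 170]… (length divides ord_173(102)).
Cycle lengths of π_102 on ℤ/173ℤ: [172, 1]; 2 cycles in total.
2 cycles on 173: each ℓ→(−1)^(ℓ−1), product (−1)^171 = -1.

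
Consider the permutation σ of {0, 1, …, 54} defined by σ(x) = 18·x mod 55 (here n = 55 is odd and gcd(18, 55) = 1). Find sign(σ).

Orbit of 2 under x↦18x: [2, 36, 43, 4, 17, 31, 8]… (length divides ord_55(18)).
Decompose π into cycles: lengths [20, 20, 10, 4, 1] (5 cycles, including the fixed point 0).
Σ(ℓ_i−1) = 55−5 = 50; sign = (−1)^50 = +1.
Via Zolotarev, sign(π_{18}) = (18|55) = +1.

+1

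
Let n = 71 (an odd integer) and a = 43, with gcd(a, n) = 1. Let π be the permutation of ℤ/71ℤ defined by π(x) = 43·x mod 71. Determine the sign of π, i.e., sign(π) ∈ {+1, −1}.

+1

Trace 24: π^k(24) = [24, 38, 1, 43, 3, 58, 9] for k=0..6.
The orbit structure of x ↦ 43x mod 71: 3 orbits of sizes [35, 35, 1].
Σ(ℓ_i−1) = 71−3 = 68; sign = (−1)^68 = +1.
Check: (43/71) = +1 by Zolotarev.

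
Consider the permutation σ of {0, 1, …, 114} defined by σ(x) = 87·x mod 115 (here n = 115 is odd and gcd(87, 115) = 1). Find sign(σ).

-1

Orbit of 54 under x↦87x: [54, 98, 16, 12, 9, 93, 41]… (length divides ord_115(87)).
Decompose π into cycles: lengths [44, 44, 11, 11, 4, 1] (6 cycles, including the fixed point 0).
With 6 cycles on 115 points, sign = (−1)^{115−6} = -1.
Zolotarev: (87|115) = -1, matching the cycle-count sign.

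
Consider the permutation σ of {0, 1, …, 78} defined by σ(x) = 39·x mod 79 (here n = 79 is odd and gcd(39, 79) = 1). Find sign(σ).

Trace 19: π^k(19) = [19, 30, 64, 47, 16, 71, 4] for k=0..6.
The orbit structure of x ↦ 39x mod 79: 2 orbits of sizes [78, 1].
79 − 2 = 77 transpositions; sign(π) = (−1)^77 = -1.
Zolotarev: (39|79) = -1, matching the cycle-count sign.

-1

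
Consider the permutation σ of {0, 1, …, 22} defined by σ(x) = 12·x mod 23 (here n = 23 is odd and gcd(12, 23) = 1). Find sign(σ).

+1

Trace 3: π^k(3) = [3, 13, 18, 9, 16, 8, 4] for k=0..6.
The orbit structure of x ↦ 12x mod 23: 3 orbits of sizes [11, 11, 1].
sign(π) = (−1)^{n − #cycles} = (−1)^{23−3} = (−1)^20 = +1.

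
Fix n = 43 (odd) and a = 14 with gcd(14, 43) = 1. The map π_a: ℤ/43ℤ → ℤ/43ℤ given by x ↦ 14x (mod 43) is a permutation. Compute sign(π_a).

+1

Orbit of 21 under x↦14x: [21, 36, 31, 4, 13, 10, 11]… (length divides ord_43(14)).
Cycle lengths of π_14 on ℤ/43ℤ: [21, 21, 1]; 3 cycles in total.
Σ(ℓ_i−1) = 43−3 = 40; sign = (−1)^40 = +1.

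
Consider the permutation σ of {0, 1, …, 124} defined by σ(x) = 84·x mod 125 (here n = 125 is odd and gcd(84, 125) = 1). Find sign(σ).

Orbit of 39 under x↦84x: [39, 26, 59, 81, 54, 36, 24]… (length divides ord_125(84)).
Cycle lengths of π_84 on ℤ/125ℤ: [50, 50, 10, 10, 2, 2, 1]; 7 cycles in total.
7 cycles on 125: each ℓ→(−1)^(ℓ−1), product (−1)^118 = +1.
Zolotarev: (84|125) = +1, matching the cycle-count sign.

+1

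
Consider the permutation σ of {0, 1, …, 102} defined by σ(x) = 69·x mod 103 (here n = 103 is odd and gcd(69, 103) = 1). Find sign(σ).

Start at x=61: 61 → 89 → 64 → 90 → 30 → 10 → 72 → … (one orbit).
4 cycles of lengths [34, 34, 34, 1].
103 − 4 = 99 transpositions; sign(π) = (−1)^99 = -1.

-1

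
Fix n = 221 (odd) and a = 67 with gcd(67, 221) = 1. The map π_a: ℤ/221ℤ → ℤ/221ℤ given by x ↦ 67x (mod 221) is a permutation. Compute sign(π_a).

-1

Trace 135: π^k(135) = [135, 205, 33, 1, 67, 69, 203] for k=0..6.
π_67 has 26 disjoint cycles with lengths [12, 12, 12, 12, 12, 12, 12, 12, 12, 12, 12, 12, 12, 12, 12, 12, 12, 2, 2, 2, 2, 2, 2, 2, 2, 1] on {0,…,220}.
Σ(ℓ_i−1) = 221−26 = 195; sign = (−1)^195 = -1.
Check: (67/221) = -1 by Zolotarev.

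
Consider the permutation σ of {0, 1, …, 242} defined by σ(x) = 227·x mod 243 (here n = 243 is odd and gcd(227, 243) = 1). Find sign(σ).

Start at x=64: 64 → 191 → 103 → 53 → 124 → 203 → 154 → … (one orbit).
π_227 has 6 disjoint cycles with lengths [162, 54, 18, 6, 2, 1] on {0,…,242}.
243 − 6 = 237 transpositions; sign(π) = (−1)^237 = -1.
Via Zolotarev, sign(π_{227}) = (227|243) = -1.

-1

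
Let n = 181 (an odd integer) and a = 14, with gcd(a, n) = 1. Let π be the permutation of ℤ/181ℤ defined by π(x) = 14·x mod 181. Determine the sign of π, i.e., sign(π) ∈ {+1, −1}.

Start at x=44: 44 → 73 → 117 → 9 → 126 → 135 → 80 → … (one orbit).
π_14 has 5 disjoint cycles with lengths [45, 45, 45, 45, 1] on {0,…,180}.
With 5 cycles on 181 points, sign = (−1)^{181−5} = +1.

+1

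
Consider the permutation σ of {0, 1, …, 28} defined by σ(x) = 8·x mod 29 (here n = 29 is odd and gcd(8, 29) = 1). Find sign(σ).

-1

Start at x=5: 5 → 11 → 1 → 8 → 6 → 19 → 7 → … (one orbit).
2 cycles of lengths [28, 1].
2 cycles on 29: each ℓ→(−1)^(ℓ−1), product (−1)^27 = -1.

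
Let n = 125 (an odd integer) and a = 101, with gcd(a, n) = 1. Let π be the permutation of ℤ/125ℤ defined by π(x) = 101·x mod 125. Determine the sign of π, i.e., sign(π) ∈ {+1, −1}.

+1

Trace 51: π^k(51) = [51, 26, 1, 101, 76] for k=0..4.
Cycle type of π: 5×20 + 1×25; total 45 cycles.
sign(π) = (−1)^{n − #cycles} = (−1)^{125−45} = (−1)^80 = +1.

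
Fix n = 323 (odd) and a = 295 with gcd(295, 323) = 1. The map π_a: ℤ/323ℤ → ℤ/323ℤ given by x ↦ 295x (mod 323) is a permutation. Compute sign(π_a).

+1

Start at x=81: 81 → 316 → 196 → 3 → 239 → 91 → 36 → … (one orbit).
5 cycles of lengths [144, 144, 18, 16, 1].
323 − 5 = 318 transpositions; sign(π) = (−1)^318 = +1.
Check: (295/323) = +1 by Zolotarev.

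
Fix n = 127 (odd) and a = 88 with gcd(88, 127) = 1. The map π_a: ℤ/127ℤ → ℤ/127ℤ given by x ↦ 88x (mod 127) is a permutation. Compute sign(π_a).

Start at x=121: 121 → 107 → 18 → 60 → 73 → 74 → 35 → … (one orbit).
Decompose π into cycles: lengths [63, 63, 1] (3 cycles, including the fixed point 0).
n − c = 127 − 3 = 124; sign = (−1)^124 = +1.

+1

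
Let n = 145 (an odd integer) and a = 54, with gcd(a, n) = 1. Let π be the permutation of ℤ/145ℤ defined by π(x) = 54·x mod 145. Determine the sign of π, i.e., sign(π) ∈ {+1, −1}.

+1

Orbit of 141 under x↦54x: [141, 74, 81, 24, 136, 94, 1]… (length divides ord_145(54)).
The orbit structure of x ↦ 54x mod 145: 15 orbits of sizes [14, 14, 14, 14, 14, 14, 14, 14, 7, 7, 7, 7, 2, 2, 1].
sign(π) = (−1)^{n − #cycles} = (−1)^{145−15} = (−1)^130 = +1.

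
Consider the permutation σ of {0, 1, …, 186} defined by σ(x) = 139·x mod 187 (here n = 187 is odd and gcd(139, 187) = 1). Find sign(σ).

+1

Trace 156: π^k(156) = [156, 179, 10, 81, 39, 185, 96] for k=0..6.
π_139 has 5 disjoint cycles with lengths [80, 80, 16, 10, 1] on {0,…,186}.
n − c = 187 − 5 = 182; sign = (−1)^182 = +1.
Via Zolotarev, sign(π_{139}) = (139|187) = +1.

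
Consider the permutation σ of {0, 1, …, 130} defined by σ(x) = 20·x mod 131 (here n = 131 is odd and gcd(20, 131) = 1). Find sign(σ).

+1

Trace 21: π^k(21) = [21, 27, 16, 58, 112, 13, 129] for k=0..6.
Cycle lengths of π_20 on ℤ/131ℤ: [65, 65, 1]; 3 cycles in total.
n − c = 131 − 3 = 128; sign = (−1)^128 = +1.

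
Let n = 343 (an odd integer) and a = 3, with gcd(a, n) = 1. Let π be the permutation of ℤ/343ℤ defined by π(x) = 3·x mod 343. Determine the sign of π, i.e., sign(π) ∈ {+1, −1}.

-1

Trace 146: π^k(146) = [146, 95, 285, 169, 164, 149, 104] for k=0..6.
Cycle type of π: 294 + 42 + 6 + 1; total 4 cycles.
343 − 4 = 339 transpositions; sign(π) = (−1)^339 = -1.
(3|343)_J = -1 (Zolotarev's lemma cross-check).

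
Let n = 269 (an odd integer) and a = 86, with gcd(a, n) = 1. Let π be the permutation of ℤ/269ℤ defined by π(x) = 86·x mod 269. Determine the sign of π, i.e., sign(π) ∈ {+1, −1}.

-1

Orbit of 21 under x↦86x: [21, 192, 103, 250, 249, 163, 30]… (length divides ord_269(86)).
The orbit structure of x ↦ 86x mod 269: 2 orbits of sizes [268, 1].
n − c = 269 − 2 = 267; sign = (−1)^267 = -1.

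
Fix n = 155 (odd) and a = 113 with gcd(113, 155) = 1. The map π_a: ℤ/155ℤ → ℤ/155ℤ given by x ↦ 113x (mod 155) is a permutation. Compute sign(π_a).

-1

Orbit of 138 under x↦113x: [138, 94, 82, 121, 33, 9, 87]… (length divides ord_155(113)).
The orbit structure of x ↦ 113x mod 155: 6 orbits of sizes [60, 60, 15, 15, 4, 1].
155 − 6 = 149 transpositions; sign(π) = (−1)^149 = -1.
Check: (113/155) = -1 by Zolotarev.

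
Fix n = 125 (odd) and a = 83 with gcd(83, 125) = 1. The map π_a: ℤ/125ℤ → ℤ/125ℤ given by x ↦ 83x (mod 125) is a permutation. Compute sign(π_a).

-1

Orbit of 71 under x↦83x: [71, 18, 119, 2, 41, 28, 74]… (length divides ord_125(83)).
The orbit structure of x ↦ 83x mod 125: 4 orbits of sizes [100, 20, 4, 1].
Σ(ℓ_i−1) = 125−4 = 121; sign = (−1)^121 = -1.
Via Zolotarev, sign(π_{83}) = (83|125) = -1.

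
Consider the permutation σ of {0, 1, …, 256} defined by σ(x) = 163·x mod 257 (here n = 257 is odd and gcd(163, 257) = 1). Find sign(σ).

Trace 205: π^k(205) = [205, 5, 44, 233, 200, 218, 68] for k=0..6.
Decompose π into cycles: lengths [256, 1] (2 cycles, including the fixed point 0).
2 cycles on 257: each ℓ→(−1)^(ℓ−1), product (−1)^255 = -1.

-1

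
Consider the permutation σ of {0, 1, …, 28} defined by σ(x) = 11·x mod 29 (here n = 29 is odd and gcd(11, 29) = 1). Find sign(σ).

-1

Start at x=26: 26 → 25 → 14 → 9 → 12 → 16 → 2 → … (one orbit).
Decompose π into cycles: lengths [28, 1] (2 cycles, including the fixed point 0).
Σ(ℓ_i−1) = 29−2 = 27; sign = (−1)^27 = -1.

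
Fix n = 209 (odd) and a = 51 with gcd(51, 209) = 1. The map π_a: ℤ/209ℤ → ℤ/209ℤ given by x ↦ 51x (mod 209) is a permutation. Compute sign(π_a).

Orbit of 180 under x↦51x: [180, 193, 20, 184, 188, 183, 137]… (length divides ord_209(51)).
5 cycles of lengths [90, 90, 18, 10, 1].
With 5 cycles on 209 points, sign = (−1)^{209−5} = +1.

+1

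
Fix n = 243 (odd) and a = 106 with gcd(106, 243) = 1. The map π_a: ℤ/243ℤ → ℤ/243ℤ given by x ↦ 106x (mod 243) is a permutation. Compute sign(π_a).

+1

Orbit of 232 under x↦106x: [232, 49, 91, 169, 175, 82, 187]… (length divides ord_243(106)).
11 cycles of lengths [81, 81, 27, 27, 9, 9, 3, 3, 1, 1, 1].
Σ(ℓ_i−1) = 243−11 = 232; sign = (−1)^232 = +1.
Zolotarev: (106|243) = +1, matching the cycle-count sign.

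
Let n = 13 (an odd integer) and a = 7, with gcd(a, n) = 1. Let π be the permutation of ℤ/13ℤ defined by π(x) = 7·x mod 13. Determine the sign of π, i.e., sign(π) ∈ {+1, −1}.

Trace 11: π^k(11) = [11, 12, 6, 3, 8, 4, 2] for k=0..6.
Cycle type of π: 12 + 1; total 2 cycles.
Σ(ℓ_i−1) = 13−2 = 11; sign = (−1)^11 = -1.
The Jacobi symbol (7|13) = -1 (Zolotarev) agrees.

-1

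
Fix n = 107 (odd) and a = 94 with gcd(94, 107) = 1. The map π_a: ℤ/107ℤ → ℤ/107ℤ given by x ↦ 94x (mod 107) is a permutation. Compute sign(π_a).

-1

Trace 70: π^k(70) = [70, 53, 60, 76, 82, 4, 55] for k=0..6.
2 cycles of lengths [106, 1].
n − c = 107 − 2 = 105; sign = (−1)^105 = -1.
Via Zolotarev, sign(π_{94}) = (94|107) = -1.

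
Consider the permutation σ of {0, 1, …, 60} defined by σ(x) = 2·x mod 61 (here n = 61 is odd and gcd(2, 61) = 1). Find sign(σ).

Start at x=39: 39 → 17 → 34 → 7 → 14 → 28 → 56 → … (one orbit).
Cycle lengths of π_2 on ℤ/61ℤ: [60, 1]; 2 cycles in total.
61 − 2 = 59 transpositions; sign(π) = (−1)^59 = -1.
Check: (2/61) = -1 by Zolotarev.

-1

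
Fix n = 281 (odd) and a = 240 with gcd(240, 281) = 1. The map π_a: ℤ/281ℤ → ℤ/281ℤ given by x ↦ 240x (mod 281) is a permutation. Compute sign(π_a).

-1

Trace 105: π^k(105) = [105, 191, 37, 169, 96, 279, 82] for k=0..6.
The orbit structure of x ↦ 240x mod 281: 2 orbits of sizes [280, 1].
281 − 2 = 279 transpositions; sign(π) = (−1)^279 = -1.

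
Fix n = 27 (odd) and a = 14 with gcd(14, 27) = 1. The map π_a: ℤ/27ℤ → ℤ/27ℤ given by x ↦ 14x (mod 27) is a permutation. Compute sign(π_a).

Start at x=4: 4 → 2 → 1 → 14 → 7 → 17 → 22 → … (one orbit).
π_14 has 4 disjoint cycles with lengths [18, 6, 2, 1] on {0,…,26}.
sign(π) = (−1)^{n − #cycles} = (−1)^{27−4} = (−1)^23 = -1.

-1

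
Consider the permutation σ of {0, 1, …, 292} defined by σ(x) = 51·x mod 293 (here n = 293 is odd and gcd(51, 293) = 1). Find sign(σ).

-1

Start at x=216: 216 → 175 → 135 → 146 → 121 → 18 → 39 → … (one orbit).
π_51 has 2 disjoint cycles with lengths [292, 1] on {0,…,292}.
With 2 cycles on 293 points, sign = (−1)^{293−2} = -1.
(51|293)_J = -1 (Zolotarev's lemma cross-check).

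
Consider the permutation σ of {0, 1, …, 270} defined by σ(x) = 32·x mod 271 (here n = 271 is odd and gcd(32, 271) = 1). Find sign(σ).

Start at x=1: 1 → 32 → 211 → 248 → 77 → 25 → 258 → … (one orbit).
11 cycles of lengths [27, 27, 27, 27, 27, 27, 27, 27, 27, 27, 1].
11 cycles on 271: each ℓ→(−1)^(ℓ−1), product (−1)^260 = +1.
The Jacobi symbol (32|271) = +1 (Zolotarev) agrees.

+1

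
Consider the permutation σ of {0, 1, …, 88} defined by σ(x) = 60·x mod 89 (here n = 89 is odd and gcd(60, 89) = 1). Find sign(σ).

-1

Orbit of 62 under x↦60x: [62, 71, 77, 81, 54, 36, 24]… (length divides ord_89(60)).
Decompose π into cycles: lengths [88, 1] (2 cycles, including the fixed point 0).
Σ(ℓ_i−1) = 89−2 = 87; sign = (−1)^87 = -1.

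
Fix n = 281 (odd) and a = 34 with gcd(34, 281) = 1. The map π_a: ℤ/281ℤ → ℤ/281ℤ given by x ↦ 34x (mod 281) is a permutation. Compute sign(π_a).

Trace 39: π^k(39) = [39, 202, 124, 1, 34, 32, 245] for k=0..6.
π_34 has 11 disjoint cycles with lengths [28, 28, 28, 28, 28, 28, 28, 28, 28, 28, 1] on {0,…,280}.
11 cycles on 281: each ℓ→(−1)^(ℓ−1), product (−1)^270 = +1.

+1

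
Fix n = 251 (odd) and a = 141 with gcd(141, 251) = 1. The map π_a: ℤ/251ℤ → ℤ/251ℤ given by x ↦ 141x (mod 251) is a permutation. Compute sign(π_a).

Start at x=94: 94 → 202 → 119 → 213 → 164 → 32 → 245 → … (one orbit).
π_141 has 2 disjoint cycles with lengths [250, 1] on {0,…,250}.
2 cycles on 251: each ℓ→(−1)^(ℓ−1), product (−1)^249 = -1.

-1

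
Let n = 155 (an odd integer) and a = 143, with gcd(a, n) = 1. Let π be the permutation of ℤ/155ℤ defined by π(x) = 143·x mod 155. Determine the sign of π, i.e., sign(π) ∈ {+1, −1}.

Trace 4: π^k(4) = [4, 107, 111, 63, 19, 82, 101] for k=0..6.
Cycle lengths of π_143 on ℤ/155ℤ: [60, 60, 15, 15, 4, 1]; 6 cycles in total.
155 − 6 = 149 transpositions; sign(π) = (−1)^149 = -1.

-1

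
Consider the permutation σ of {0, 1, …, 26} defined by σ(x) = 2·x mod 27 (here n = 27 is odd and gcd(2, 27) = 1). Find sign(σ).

-1

Trace 10: π^k(10) = [10, 20, 13, 26, 25, 23, 19] for k=0..6.
Cycle type of π: 18 + 6 + 2 + 1; total 4 cycles.
With 4 cycles on 27 points, sign = (−1)^{27−4} = -1.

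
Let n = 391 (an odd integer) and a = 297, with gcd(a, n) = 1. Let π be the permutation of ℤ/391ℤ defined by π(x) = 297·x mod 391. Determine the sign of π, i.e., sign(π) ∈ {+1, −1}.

-1

Trace 234: π^k(234) = [234, 291, 16, 60, 225, 355, 256] for k=0..6.
π_297 has 8 disjoint cycles with lengths [88, 88, 88, 88, 22, 8, 8, 1] on {0,…,390}.
sign(π) = (−1)^{n − #cycles} = (−1)^{391−8} = (−1)^383 = -1.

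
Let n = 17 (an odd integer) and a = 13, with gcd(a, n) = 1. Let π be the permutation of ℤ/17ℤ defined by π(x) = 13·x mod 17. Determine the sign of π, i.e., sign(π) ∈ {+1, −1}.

Start at x=16: 16 → 4 → 1 → 13 → 16 (one orbit).
Cycle type of π: 4×4 + 1; total 5 cycles.
5 cycles on 17: each ℓ→(−1)^(ℓ−1), product (−1)^12 = +1.
(13|17)_J = +1 (Zolotarev's lemma cross-check).

+1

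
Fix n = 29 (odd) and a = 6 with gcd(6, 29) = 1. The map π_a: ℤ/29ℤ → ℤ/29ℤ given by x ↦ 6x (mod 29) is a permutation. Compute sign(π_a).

Orbit of 20 under x↦6x: [20, 4, 24, 28, 23, 22, 16]… (length divides ord_29(6)).
Cycle lengths of π_6 on ℤ/29ℤ: [14, 14, 1]; 3 cycles in total.
With 3 cycles on 29 points, sign = (−1)^{29−3} = +1.
Via Zolotarev, sign(π_{6}) = (6|29) = +1.

+1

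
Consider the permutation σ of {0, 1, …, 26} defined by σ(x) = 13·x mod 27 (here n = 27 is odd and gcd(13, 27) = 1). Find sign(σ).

+1

Start at x=22: 22 → 16 → 19 → 4 → 25 → 1 → 13 → … (one orbit).
7 cycles of lengths [9, 9, 3, 3, 1, 1, 1].
27 − 7 = 20 transpositions; sign(π) = (−1)^20 = +1.
Via Zolotarev, sign(π_{13}) = (13|27) = +1.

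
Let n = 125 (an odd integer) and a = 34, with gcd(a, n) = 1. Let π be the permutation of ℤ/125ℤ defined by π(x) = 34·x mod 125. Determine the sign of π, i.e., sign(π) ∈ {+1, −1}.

+1

Start at x=89: 89 → 26 → 9 → 56 → 29 → 111 → 24 → … (one orbit).
Decompose π into cycles: lengths [50, 50, 10, 10, 2, 2, 1] (7 cycles, including the fixed point 0).
n − c = 125 − 7 = 118; sign = (−1)^118 = +1.
Via Zolotarev, sign(π_{34}) = (34|125) = +1.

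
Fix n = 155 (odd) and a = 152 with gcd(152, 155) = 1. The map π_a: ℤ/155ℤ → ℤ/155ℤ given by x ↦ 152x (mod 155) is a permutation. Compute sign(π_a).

Orbit of 128 under x↦152x: [128, 81, 67, 109, 138, 51, 2]… (length divides ord_155(152)).
The orbit structure of x ↦ 152x mod 155: 6 orbits of sizes [60, 60, 15, 15, 4, 1].
155 − 6 = 149 transpositions; sign(π) = (−1)^149 = -1.

-1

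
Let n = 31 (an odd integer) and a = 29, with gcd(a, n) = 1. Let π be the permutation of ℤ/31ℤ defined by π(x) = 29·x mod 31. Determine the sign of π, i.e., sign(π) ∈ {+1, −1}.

-1

Start at x=4: 4 → 23 → 16 → 30 → 2 → 27 → 8 → … (one orbit).
π_29 has 4 disjoint cycles with lengths [10, 10, 10, 1] on {0,…,30}.
4 cycles on 31: each ℓ→(−1)^(ℓ−1), product (−1)^27 = -1.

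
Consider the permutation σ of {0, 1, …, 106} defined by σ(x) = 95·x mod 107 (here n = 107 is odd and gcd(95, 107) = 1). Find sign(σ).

-1

Trace 33: π^k(33) = [33, 32, 44, 7, 23, 45, 102] for k=0..6.
Decompose π into cycles: lengths [106, 1] (2 cycles, including the fixed point 0).
2 cycles on 107: each ℓ→(−1)^(ℓ−1), product (−1)^105 = -1.
(95|107)_J = -1 (Zolotarev's lemma cross-check).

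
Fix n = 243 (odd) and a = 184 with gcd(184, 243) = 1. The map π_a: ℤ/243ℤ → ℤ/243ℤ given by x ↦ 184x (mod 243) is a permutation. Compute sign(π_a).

Start at x=196: 196 → 100 → 175 → 124 → 217 → 76 → 133 → … (one orbit).
11 cycles of lengths [81, 81, 27, 27, 9, 9, 3, 3, 1, 1, 1].
With 11 cycles on 243 points, sign = (−1)^{243−11} = +1.

+1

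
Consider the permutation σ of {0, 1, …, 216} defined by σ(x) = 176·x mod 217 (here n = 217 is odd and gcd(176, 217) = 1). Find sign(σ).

-1

Start at x=29: 29 → 113 → 141 → 78 → 57 → 50 → 120 → … (one orbit).
Cycle type of π: 30×7 + 1×7; total 14 cycles.
Σ(ℓ_i−1) = 217−14 = 203; sign = (−1)^203 = -1.
Zolotarev: (176|217) = -1, matching the cycle-count sign.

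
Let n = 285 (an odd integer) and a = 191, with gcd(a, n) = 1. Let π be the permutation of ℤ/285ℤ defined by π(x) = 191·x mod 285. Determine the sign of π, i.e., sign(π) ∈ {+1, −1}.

-1

Trace 191: π^k(191) = [191, 1] for k=0..1.
190 cycles of lengths [2, 2, 2, 2, 2, 2, 2, 2, 2, 2, 2, 2, 2, 2, 2, 2, 2, 2, 2, 2, 2, 2, 2, 2, 2, 2, 2, 2, 2, 2, 2, 2, 2, 2, 2, 2, 2, 2, 2, 2, 2, 2, 2, 2, 2, 2, 2, 2, 2, 2, 2, 2, 2, 2, 2, 2, 2, 2, 2, 2, 2, 2, 2, 2, 2, 2, 2, 2, 2, 2, 2, 2, 2, 2, 2, 2, 2, 2, 2, 2, 2, 2, 2, 2, 2, 2, 2, 2, 2, 2, 2, 2, 2, 2, 2, 1, 1, 1, 1, 1, 1, 1, 1, 1, 1, 1, 1, 1, 1, 1, 1, 1, 1, 1, 1, 1, 1, 1, 1, 1, 1, 1, 1, 1, 1, 1, 1, 1, 1, 1, 1, 1, 1, 1, 1, 1, 1, 1, 1, 1, 1, 1, 1, 1, 1, 1, 1, 1, 1, 1, 1, 1, 1, 1, 1, 1, 1, 1, 1, 1, 1, 1, 1, 1, 1, 1, 1, 1, 1, 1, 1, 1, 1, 1, 1, 1, 1, 1, 1, 1, 1, 1, 1, 1, 1, 1, 1, 1, 1, 1].
n − c = 285 − 190 = 95; sign = (−1)^95 = -1.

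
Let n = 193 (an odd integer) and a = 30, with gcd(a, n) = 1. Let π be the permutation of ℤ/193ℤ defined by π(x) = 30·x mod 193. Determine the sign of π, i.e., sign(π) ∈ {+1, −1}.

-1

Start at x=182: 182 → 56 → 136 → 27 → 38 → 175 → 39 → … (one orbit).
2 cycles of lengths [192, 1].
n − c = 193 − 2 = 191; sign = (−1)^191 = -1.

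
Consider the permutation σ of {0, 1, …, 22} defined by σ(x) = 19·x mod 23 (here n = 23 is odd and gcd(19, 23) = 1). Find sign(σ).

-1

Orbit of 2 under x↦19x: [2, 15, 9, 10, 6, 22, 4]… (length divides ord_23(19)).
Decompose π into cycles: lengths [22, 1] (2 cycles, including the fixed point 0).
With 2 cycles on 23 points, sign = (−1)^{23−2} = -1.
(19|23)_J = -1 (Zolotarev's lemma cross-check).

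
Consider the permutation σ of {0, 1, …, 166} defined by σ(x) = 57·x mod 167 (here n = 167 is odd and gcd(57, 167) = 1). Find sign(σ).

+1

Trace 42: π^k(42) = [42, 56, 19, 81, 108, 144, 25] for k=0..6.
3 cycles of lengths [83, 83, 1].
Σ(ℓ_i−1) = 167−3 = 164; sign = (−1)^164 = +1.
The Jacobi symbol (57|167) = +1 (Zolotarev) agrees.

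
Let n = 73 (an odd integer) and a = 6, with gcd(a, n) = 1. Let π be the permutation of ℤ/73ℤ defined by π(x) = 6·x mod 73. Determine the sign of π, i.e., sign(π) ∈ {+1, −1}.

+1

Trace 3: π^k(3) = [3, 18, 35, 64, 19, 41, 27] for k=0..6.
The orbit structure of x ↦ 6x mod 73: 3 orbits of sizes [36, 36, 1].
3 cycles on 73: each ℓ→(−1)^(ℓ−1), product (−1)^70 = +1.
The Jacobi symbol (6|73) = +1 (Zolotarev) agrees.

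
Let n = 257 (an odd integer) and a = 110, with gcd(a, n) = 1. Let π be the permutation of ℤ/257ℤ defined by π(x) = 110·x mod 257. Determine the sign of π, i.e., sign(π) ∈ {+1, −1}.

-1

Orbit of 126 under x↦110x: [126, 239, 76, 136, 54, 29, 106]… (length divides ord_257(110)).
The orbit structure of x ↦ 110x mod 257: 2 orbits of sizes [256, 1].
sign(π) = (−1)^{n − #cycles} = (−1)^{257−2} = (−1)^255 = -1.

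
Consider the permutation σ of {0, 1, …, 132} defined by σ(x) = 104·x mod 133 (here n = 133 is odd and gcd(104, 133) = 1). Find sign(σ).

-1

Trace 85: π^k(85) = [85, 62, 64, 6, 92, 125, 99] for k=0..6.
Cycle lengths of π_104 on ℤ/133ℤ: [18, 18, 18, 18, 18, 18, 9, 9, 2, 2, 2, 1]; 12 cycles in total.
133 − 12 = 121 transpositions; sign(π) = (−1)^121 = -1.
The Jacobi symbol (104|133) = -1 (Zolotarev) agrees.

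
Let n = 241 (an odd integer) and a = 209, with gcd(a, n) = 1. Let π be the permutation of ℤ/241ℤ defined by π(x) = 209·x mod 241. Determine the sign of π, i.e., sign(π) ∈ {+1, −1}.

Trace 240: π^k(240) = [240, 32, 181, 233, 15, 2, 177] for k=0..6.
Decompose π into cycles: lengths [24, 24, 24, 24, 24, 24, 24, 24, 24, 24, 1] (11 cycles, including the fixed point 0).
241 − 11 = 230 transpositions; sign(π) = (−1)^230 = +1.

+1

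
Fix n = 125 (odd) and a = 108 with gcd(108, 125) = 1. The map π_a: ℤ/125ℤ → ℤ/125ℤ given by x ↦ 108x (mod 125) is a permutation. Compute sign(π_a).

-1

Orbit of 124 under x↦108x: [124, 17, 86, 38, 104, 107, 56]… (length divides ord_125(108)).
4 cycles of lengths [100, 20, 4, 1].
With 4 cycles on 125 points, sign = (−1)^{125−4} = -1.
Zolotarev: (108|125) = -1, matching the cycle-count sign.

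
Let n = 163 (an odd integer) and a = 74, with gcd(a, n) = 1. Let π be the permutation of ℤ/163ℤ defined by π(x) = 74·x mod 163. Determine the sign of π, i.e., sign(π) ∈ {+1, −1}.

+1

Orbit of 39 under x↦74x: [39, 115, 34, 71, 38, 41, 100]… (length divides ord_163(74)).
Cycle type of π: 81×2 + 1; total 3 cycles.
163 − 3 = 160 transpositions; sign(π) = (−1)^160 = +1.
Via Zolotarev, sign(π_{74}) = (74|163) = +1.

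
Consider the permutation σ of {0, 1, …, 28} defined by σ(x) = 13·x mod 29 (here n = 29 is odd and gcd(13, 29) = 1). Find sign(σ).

+1

Start at x=20: 20 → 28 → 16 → 5 → 7 → 4 → 23 → … (one orbit).
3 cycles of lengths [14, 14, 1].
3 cycles on 29: each ℓ→(−1)^(ℓ−1), product (−1)^26 = +1.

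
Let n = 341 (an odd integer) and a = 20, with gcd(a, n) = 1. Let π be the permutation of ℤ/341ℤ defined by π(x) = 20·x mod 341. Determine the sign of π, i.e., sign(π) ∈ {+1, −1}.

+1

Orbit of 317 under x↦20x: [317, 202, 289, 324, 1, 20, 59]… (length divides ord_341(20)).
Cycle type of π: 15×22 + 5×2 + 1; total 25 cycles.
25 cycles on 341: each ℓ→(−1)^(ℓ−1), product (−1)^316 = +1.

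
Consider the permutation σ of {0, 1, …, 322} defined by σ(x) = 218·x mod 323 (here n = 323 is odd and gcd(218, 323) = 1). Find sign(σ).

-1

Start at x=63: 63 → 168 → 125 → 118 → 207 → 229 → 180 → … (one orbit).
Decompose π into cycles: lengths [144, 144, 16, 9, 9, 1] (6 cycles, including the fixed point 0).
323 − 6 = 317 transpositions; sign(π) = (−1)^317 = -1.
Check: (218/323) = -1 by Zolotarev.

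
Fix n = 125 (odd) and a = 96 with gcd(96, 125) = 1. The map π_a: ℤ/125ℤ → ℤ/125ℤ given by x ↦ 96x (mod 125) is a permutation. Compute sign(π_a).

+1

Trace 116: π^k(116) = [116, 11, 56, 1, 96, 91, 111] for k=0..6.
13 cycles of lengths [25, 25, 25, 25, 5, 5, 5, 5, 1, 1, 1, 1, 1].
125 − 13 = 112 transpositions; sign(π) = (−1)^112 = +1.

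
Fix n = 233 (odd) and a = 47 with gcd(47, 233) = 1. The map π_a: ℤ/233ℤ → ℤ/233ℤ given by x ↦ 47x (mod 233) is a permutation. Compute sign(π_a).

Trace 15: π^k(15) = [15, 6, 49, 206, 129, 5, 2] for k=0..6.
Cycle lengths of π_47 on ℤ/233ℤ: [232, 1]; 2 cycles in total.
sign(π) = (−1)^{n − #cycles} = (−1)^{233−2} = (−1)^231 = -1.
(47|233)_J = -1 (Zolotarev's lemma cross-check).

-1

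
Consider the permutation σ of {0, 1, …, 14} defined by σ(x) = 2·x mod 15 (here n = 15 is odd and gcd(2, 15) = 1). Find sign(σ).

+1

Orbit of 1 under x↦2x: [1, 2, 4, 8]… (length divides ord_15(2)).
π_2 has 5 disjoint cycles with lengths [4, 4, 4, 2, 1] on {0,…,14}.
n − c = 15 − 5 = 10; sign = (−1)^10 = +1.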